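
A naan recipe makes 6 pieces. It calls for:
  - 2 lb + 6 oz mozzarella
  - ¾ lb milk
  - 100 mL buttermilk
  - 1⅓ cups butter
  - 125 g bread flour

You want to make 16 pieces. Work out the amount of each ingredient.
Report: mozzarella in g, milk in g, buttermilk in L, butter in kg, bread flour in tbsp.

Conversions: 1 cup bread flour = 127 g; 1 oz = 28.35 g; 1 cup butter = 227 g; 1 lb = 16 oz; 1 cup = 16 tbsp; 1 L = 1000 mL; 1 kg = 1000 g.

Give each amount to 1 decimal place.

mozzarella: 2872.8 g; milk: 907.2 g; buttermilk: 0.3 L; butter: 0.8 kg; bread flour: 42.0 tbsp

Scaling factor: 16/6 = 8/3.
mozzarella: (2 lb + 6 oz = 2.375 lb) × 8/3 × 16 oz/lb × 28.35 g/oz = 2872.8 g
milk: 0.75 lb × 8/3 × 16 oz/lb × 28.35 g/oz = 907.2 g
buttermilk: 100 mL × 8/3 ÷ 1000 mL/L ≈ 0.3 L
butter: 4/3 cup × 8/3 × 227 g/cup ÷ 1000 g/kg ≈ 0.8 kg
bread flour: 125 g × 8/3 ÷ 127 g/cup × 16 tbsp/cup ≈ 42.0 tbsp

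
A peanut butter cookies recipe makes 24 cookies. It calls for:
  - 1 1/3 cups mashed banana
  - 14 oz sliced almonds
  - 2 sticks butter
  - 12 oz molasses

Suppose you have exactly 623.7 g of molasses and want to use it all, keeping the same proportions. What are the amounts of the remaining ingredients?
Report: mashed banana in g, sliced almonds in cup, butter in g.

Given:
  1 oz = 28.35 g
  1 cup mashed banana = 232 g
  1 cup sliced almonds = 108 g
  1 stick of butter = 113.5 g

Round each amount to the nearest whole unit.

mashed banana: 567 g; sliced almonds: 7 cup; butter: 416 g

The original recipe has 340.2 g of molasses, so the scaling factor is 623.7 ÷ 340.2 = 11/6.
mashed banana: 4/3 cup × 11/6 × 232 g/cup ≈ 567 g
sliced almonds: 14 oz × 11/6 × 28.35 g/oz ÷ 108 g/cup ≈ 7 cup
butter: 2 stick × 11/6 × 113.5 g/stick ≈ 416 g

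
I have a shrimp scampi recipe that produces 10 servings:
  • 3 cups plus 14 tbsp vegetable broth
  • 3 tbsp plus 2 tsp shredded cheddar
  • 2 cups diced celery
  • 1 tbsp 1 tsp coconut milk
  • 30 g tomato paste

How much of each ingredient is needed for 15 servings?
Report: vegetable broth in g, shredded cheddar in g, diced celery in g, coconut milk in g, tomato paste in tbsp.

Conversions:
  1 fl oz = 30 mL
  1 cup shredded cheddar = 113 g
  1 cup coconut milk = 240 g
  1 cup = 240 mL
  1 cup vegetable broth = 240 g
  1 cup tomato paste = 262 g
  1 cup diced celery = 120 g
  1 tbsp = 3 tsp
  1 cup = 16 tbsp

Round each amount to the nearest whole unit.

vegetable broth: 1395 g; shredded cheddar: 39 g; diced celery: 360 g; coconut milk: 30 g; tomato paste: 3 tbsp

Scaling factor: 15/10 = 3/2 = 1.5.
vegetable broth: (3 cup + 14 tbsp = 3.875 cup) × 3/2 × 240 g/cup = 1395 g
shredded cheddar: (3 tbsp + 2 tsp = 11/3 tbsp) × 3/2 ÷ 16 tbsp/cup × 113 g/cup ≈ 39 g
diced celery: 2 cup × 3/2 × 120 g/cup = 360 g
coconut milk: (1 tbsp + 1 tsp = 4/3 tbsp) × 3/2 ÷ 16 tbsp/cup × 240 g/cup = 30 g
tomato paste: 30 g × 3/2 ÷ 262 g/cup × 16 tbsp/cup ≈ 3 tbsp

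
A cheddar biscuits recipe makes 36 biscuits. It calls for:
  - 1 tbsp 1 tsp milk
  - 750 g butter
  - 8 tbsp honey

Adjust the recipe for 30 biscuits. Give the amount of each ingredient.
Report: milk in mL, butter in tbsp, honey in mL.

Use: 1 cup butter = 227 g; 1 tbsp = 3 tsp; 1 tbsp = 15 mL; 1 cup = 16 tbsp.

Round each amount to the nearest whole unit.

milk: 17 mL; butter: 44 tbsp; honey: 100 mL

Scaling factor: 30/36 = 5/6.
milk: (1 tbsp + 1 tsp = 4/3 tbsp) × 5/6 × 15 mL/tbsp ≈ 17 mL
butter: 750 g × 5/6 ÷ 227 g/cup × 16 tbsp/cup ≈ 44 tbsp
honey: 8 tbsp × 5/6 × 15 mL/tbsp = 100 mL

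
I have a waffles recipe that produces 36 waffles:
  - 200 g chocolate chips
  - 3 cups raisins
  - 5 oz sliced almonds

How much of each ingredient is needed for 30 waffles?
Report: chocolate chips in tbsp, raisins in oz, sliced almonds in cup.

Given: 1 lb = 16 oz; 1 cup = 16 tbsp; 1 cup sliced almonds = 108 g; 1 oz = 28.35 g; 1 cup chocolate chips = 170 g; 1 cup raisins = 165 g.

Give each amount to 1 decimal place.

chocolate chips: 15.7 tbsp; raisins: 14.6 oz; sliced almonds: 1.1 cup

Scaling factor: 30/36 = 5/6.
chocolate chips: 200 g × 5/6 ÷ 170 g/cup × 16 tbsp/cup ≈ 15.7 tbsp
raisins: 3 cup × 5/6 × 165 g/cup ÷ 28.35 g/oz ≈ 14.6 oz
sliced almonds: 5 oz × 5/6 × 28.35 g/oz ÷ 108 g/cup ≈ 1.1 cup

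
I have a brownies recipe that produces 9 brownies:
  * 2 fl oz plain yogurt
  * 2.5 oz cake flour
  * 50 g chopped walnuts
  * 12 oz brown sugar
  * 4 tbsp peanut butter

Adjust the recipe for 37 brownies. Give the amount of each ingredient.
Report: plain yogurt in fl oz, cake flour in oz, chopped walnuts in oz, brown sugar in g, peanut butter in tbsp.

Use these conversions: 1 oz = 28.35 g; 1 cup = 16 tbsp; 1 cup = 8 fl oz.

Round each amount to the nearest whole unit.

plain yogurt: 8 fl oz; cake flour: 10 oz; chopped walnuts: 7 oz; brown sugar: 1399 g; peanut butter: 16 tbsp

Scaling factor: 37/9.
plain yogurt: 2 fl oz × 37/9 ≈ 8 fl oz
cake flour: 2.5 oz × 37/9 ≈ 10 oz
chopped walnuts: 50 g × 37/9 ÷ 28.35 g/oz ≈ 7 oz
brown sugar: 12 oz × 37/9 × 28.35 g/oz ≈ 1399 g
peanut butter: 4 tbsp × 37/9 ≈ 16 tbsp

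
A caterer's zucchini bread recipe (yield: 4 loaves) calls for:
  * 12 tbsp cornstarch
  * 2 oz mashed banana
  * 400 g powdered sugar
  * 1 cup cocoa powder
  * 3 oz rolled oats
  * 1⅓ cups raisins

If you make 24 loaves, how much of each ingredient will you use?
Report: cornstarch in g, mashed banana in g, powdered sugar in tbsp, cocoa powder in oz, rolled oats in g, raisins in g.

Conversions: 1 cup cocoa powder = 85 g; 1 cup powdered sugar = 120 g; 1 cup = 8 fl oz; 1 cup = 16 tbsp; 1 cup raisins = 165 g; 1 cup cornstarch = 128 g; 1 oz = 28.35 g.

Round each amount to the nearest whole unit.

Scaling factor: 24/4 = 6.
cornstarch: 12 tbsp × 6 ÷ 16 tbsp/cup × 128 g/cup = 576 g
mashed banana: 2 oz × 6 × 28.35 g/oz ≈ 340 g
powdered sugar: 400 g × 6 ÷ 120 g/cup × 16 tbsp/cup = 320 tbsp
cocoa powder: 1 cup × 6 × 85 g/cup ÷ 28.35 g/oz ≈ 18 oz
rolled oats: 3 oz × 6 × 28.35 g/oz ≈ 510 g
raisins: 4/3 cup × 6 × 165 g/cup = 1320 g

cornstarch: 576 g; mashed banana: 340 g; powdered sugar: 320 tbsp; cocoa powder: 18 oz; rolled oats: 510 g; raisins: 1320 g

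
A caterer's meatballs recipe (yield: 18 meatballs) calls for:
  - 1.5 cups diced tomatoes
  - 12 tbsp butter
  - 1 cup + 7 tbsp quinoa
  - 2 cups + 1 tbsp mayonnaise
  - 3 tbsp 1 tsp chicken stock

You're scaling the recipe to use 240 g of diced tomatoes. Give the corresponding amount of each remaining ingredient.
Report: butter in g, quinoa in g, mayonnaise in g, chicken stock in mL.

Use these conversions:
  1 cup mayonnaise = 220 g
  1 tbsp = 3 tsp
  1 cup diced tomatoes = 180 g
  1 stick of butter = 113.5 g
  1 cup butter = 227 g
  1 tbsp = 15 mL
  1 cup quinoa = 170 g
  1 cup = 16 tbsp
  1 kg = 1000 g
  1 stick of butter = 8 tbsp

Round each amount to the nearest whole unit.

butter: 151 g; quinoa: 217 g; mayonnaise: 403 g; chicken stock: 44 mL

The original recipe has 270 g of diced tomatoes, so the scaling factor is 240 ÷ 270 = 8/9.
butter: 12 tbsp × 8/9 ÷ 8 tbsp/stick × 113.5 g/stick ≈ 151 g
quinoa: (1 cup + 7 tbsp = 1.4375 cup) × 8/9 × 170 g/cup ≈ 217 g
mayonnaise: (2 cup + 1 tbsp = 2.0625 cup) × 8/9 × 220 g/cup ≈ 403 g
chicken stock: (3 tbsp + 1 tsp = 10/3 tbsp) × 8/9 × 15 mL/tbsp ≈ 44 mL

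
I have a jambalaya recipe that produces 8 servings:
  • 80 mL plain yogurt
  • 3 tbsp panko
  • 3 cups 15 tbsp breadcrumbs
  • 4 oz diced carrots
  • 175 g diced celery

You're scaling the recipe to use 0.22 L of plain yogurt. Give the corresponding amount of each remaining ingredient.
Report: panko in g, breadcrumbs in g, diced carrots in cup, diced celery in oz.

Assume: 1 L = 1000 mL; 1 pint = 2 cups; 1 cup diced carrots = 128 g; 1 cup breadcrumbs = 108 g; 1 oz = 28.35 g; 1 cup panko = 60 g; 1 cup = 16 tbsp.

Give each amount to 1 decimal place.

The original recipe has 0.08 L of plain yogurt, so the scaling factor is 0.22 ÷ 0.08 = 11/4 = 2.75.
panko: 3 tbsp × 11/4 ÷ 16 tbsp/cup × 60 g/cup ≈ 30.9 g
breadcrumbs: (3 cup + 15 tbsp = 3.9375 cup) × 11/4 × 108 g/cup ≈ 1169.4 g
diced carrots: 4 oz × 11/4 × 28.35 g/oz ÷ 128 g/cup ≈ 2.4 cup
diced celery: 175 g × 11/4 ÷ 28.35 g/oz ≈ 17.0 oz

panko: 30.9 g; breadcrumbs: 1169.4 g; diced carrots: 2.4 cup; diced celery: 17.0 oz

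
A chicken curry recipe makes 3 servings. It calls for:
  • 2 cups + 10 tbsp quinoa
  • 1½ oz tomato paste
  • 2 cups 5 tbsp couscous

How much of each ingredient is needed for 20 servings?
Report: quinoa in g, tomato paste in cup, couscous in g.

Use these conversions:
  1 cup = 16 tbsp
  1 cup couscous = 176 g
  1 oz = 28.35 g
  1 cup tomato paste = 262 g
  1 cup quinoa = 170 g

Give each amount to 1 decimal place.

quinoa: 2975.0 g; tomato paste: 1.1 cup; couscous: 2713.3 g

Scaling factor: 20/3.
quinoa: (2 cup + 10 tbsp = 2.625 cup) × 20/3 × 170 g/cup = 2975.0 g
tomato paste: 1.5 oz × 20/3 × 28.35 g/oz ÷ 262 g/cup ≈ 1.1 cup
couscous: (2 cup + 5 tbsp = 2.3125 cup) × 20/3 × 176 g/cup ≈ 2713.3 g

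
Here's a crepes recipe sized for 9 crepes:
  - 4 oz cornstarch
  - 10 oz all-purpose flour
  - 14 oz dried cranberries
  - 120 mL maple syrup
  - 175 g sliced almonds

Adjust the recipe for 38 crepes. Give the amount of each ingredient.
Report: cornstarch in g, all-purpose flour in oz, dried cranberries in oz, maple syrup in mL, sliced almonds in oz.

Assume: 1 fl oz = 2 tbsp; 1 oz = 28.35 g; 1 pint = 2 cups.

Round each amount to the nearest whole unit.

Scaling factor: 38/9.
cornstarch: 4 oz × 38/9 × 28.35 g/oz ≈ 479 g
all-purpose flour: 10 oz × 38/9 ≈ 42 oz
dried cranberries: 14 oz × 38/9 ≈ 59 oz
maple syrup: 120 mL × 38/9 ≈ 507 mL
sliced almonds: 175 g × 38/9 ÷ 28.35 g/oz ≈ 26 oz

cornstarch: 479 g; all-purpose flour: 42 oz; dried cranberries: 59 oz; maple syrup: 507 mL; sliced almonds: 26 oz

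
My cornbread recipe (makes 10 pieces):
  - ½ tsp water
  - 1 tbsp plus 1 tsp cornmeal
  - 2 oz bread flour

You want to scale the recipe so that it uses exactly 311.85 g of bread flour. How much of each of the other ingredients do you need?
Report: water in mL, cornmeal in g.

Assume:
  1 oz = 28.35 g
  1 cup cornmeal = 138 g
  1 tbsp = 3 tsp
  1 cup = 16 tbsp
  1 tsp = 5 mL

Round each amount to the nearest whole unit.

The original recipe has 56.7 g of bread flour, so the scaling factor is 311.85 ÷ 56.7 = 11/2 = 5.5.
water: 0.5 tsp × 11/2 × 5 mL/tsp ≈ 14 mL
cornmeal: (1 tbsp + 1 tsp = 4/3 tbsp) × 11/2 ÷ 16 tbsp/cup × 138 g/cup ≈ 63 g

water: 14 mL; cornmeal: 63 g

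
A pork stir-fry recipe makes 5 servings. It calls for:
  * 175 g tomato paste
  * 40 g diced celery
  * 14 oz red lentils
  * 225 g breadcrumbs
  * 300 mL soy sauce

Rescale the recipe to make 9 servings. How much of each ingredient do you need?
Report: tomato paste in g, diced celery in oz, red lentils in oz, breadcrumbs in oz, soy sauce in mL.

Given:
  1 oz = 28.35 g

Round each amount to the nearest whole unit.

tomato paste: 315 g; diced celery: 3 oz; red lentils: 25 oz; breadcrumbs: 14 oz; soy sauce: 540 mL

Scaling factor: 9/5 = 1.8.
tomato paste: 175 g × 9/5 = 315 g
diced celery: 40 g × 9/5 ÷ 28.35 g/oz ≈ 3 oz
red lentils: 14 oz × 9/5 ≈ 25 oz
breadcrumbs: 225 g × 9/5 ÷ 28.35 g/oz ≈ 14 oz
soy sauce: 300 mL × 9/5 = 540 mL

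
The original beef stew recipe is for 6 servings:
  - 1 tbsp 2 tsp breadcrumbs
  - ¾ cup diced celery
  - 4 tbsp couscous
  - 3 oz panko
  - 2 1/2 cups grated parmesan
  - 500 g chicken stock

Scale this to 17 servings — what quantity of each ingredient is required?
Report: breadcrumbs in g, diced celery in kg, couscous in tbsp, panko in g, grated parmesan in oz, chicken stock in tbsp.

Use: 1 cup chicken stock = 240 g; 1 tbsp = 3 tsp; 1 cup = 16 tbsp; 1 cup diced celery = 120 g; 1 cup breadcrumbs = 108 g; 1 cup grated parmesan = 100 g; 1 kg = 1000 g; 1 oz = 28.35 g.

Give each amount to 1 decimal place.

breadcrumbs: 31.9 g; diced celery: 0.3 kg; couscous: 11.3 tbsp; panko: 241.0 g; grated parmesan: 25.0 oz; chicken stock: 94.4 tbsp

Scaling factor: 17/6.
breadcrumbs: (1 tbsp + 2 tsp = 5/3 tbsp) × 17/6 ÷ 16 tbsp/cup × 108 g/cup ≈ 31.9 g
diced celery: 0.75 cup × 17/6 × 120 g/cup ÷ 1000 g/kg ≈ 0.3 kg
couscous: 4 tbsp × 17/6 ≈ 11.3 tbsp
panko: 3 oz × 17/6 × 28.35 g/oz ≈ 241.0 g
grated parmesan: 2.5 cup × 17/6 × 100 g/cup ÷ 28.35 g/oz ≈ 25.0 oz
chicken stock: 500 g × 17/6 ÷ 240 g/cup × 16 tbsp/cup ≈ 94.4 tbsp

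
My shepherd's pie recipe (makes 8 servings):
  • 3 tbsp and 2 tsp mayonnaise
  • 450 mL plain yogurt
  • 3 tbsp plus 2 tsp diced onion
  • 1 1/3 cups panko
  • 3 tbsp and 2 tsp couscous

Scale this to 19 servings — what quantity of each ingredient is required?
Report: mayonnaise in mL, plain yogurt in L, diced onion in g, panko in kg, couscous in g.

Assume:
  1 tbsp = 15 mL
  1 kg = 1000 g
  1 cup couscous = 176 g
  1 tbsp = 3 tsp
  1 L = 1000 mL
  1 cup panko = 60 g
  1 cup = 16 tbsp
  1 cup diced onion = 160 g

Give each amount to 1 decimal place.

Scaling factor: 19/8 = 2.375.
mayonnaise: (3 tbsp + 2 tsp = 11/3 tbsp) × 19/8 × 15 mL/tbsp ≈ 130.6 mL
plain yogurt: 450 mL × 19/8 ÷ 1000 mL/L ≈ 1.1 L
diced onion: (3 tbsp + 2 tsp = 11/3 tbsp) × 19/8 ÷ 16 tbsp/cup × 160 g/cup ≈ 87.1 g
panko: 4/3 cup × 19/8 × 60 g/cup ÷ 1000 g/kg ≈ 0.2 kg
couscous: (3 tbsp + 2 tsp = 11/3 tbsp) × 19/8 ÷ 16 tbsp/cup × 176 g/cup ≈ 95.8 g

mayonnaise: 130.6 mL; plain yogurt: 1.1 L; diced onion: 87.1 g; panko: 0.2 kg; couscous: 95.8 g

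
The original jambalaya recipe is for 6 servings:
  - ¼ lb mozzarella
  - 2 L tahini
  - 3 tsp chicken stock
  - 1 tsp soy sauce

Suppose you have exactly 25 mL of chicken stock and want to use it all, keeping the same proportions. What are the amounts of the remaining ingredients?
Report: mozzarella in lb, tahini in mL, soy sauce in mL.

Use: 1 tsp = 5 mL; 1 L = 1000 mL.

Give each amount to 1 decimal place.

The original recipe has 15 mL of chicken stock, so the scaling factor is 25 ÷ 15 = 5/3.
mozzarella: 0.25 lb × 5/3 ≈ 0.4 lb
tahini: 2 L × 5/3 × 1000 mL/L ≈ 3333.3 mL
soy sauce: 1 tsp × 5/3 × 5 mL/tsp ≈ 8.3 mL

mozzarella: 0.4 lb; tahini: 3333.3 mL; soy sauce: 8.3 mL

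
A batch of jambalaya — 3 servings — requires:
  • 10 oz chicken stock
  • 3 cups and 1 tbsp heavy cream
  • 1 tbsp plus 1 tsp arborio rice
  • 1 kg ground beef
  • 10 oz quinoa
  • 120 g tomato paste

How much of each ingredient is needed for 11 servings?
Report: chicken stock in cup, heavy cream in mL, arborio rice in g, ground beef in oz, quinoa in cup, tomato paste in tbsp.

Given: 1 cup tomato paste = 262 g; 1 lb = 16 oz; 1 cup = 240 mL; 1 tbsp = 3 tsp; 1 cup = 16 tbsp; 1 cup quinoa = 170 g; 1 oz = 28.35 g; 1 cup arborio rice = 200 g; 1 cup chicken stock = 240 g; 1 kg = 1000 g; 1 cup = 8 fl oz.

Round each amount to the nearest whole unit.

Scaling factor: 11/3.
chicken stock: 10 oz × 11/3 × 28.35 g/oz ÷ 240 g/cup ≈ 4 cup
heavy cream: (3 cup + 1 tbsp = 3.0625 cup) × 11/3 × 240 mL/cup = 2695 mL
arborio rice: (1 tbsp + 1 tsp = 4/3 tbsp) × 11/3 ÷ 16 tbsp/cup × 200 g/cup ≈ 61 g
ground beef: 1 kg × 11/3 × 1000 g/kg ÷ 28.35 g/oz ≈ 129 oz
quinoa: 10 oz × 11/3 × 28.35 g/oz ÷ 170 g/cup ≈ 6 cup
tomato paste: 120 g × 11/3 ÷ 262 g/cup × 16 tbsp/cup ≈ 27 tbsp

chicken stock: 4 cup; heavy cream: 2695 mL; arborio rice: 61 g; ground beef: 129 oz; quinoa: 6 cup; tomato paste: 27 tbsp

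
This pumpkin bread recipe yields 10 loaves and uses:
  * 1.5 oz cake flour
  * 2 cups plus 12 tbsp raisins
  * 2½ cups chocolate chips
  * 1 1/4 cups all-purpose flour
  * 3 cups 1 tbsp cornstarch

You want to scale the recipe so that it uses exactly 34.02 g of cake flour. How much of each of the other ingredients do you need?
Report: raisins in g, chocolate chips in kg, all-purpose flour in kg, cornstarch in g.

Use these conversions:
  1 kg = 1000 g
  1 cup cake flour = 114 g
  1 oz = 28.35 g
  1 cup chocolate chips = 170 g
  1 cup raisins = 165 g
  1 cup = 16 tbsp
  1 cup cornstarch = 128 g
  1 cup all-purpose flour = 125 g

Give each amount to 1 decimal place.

raisins: 363.0 g; chocolate chips: 0.3 kg; all-purpose flour: 0.1 kg; cornstarch: 313.6 g

The original recipe has 42.525 g of cake flour, so the scaling factor is 34.02 ÷ 42.525 = 4/5 = 0.8.
raisins: (2 cup + 12 tbsp = 2.75 cup) × 4/5 × 165 g/cup = 363.0 g
chocolate chips: 2.5 cup × 4/5 × 170 g/cup ÷ 1000 g/kg ≈ 0.3 kg
all-purpose flour: 1.25 cup × 4/5 × 125 g/cup ÷ 1000 g/kg ≈ 0.1 kg
cornstarch: (3 cup + 1 tbsp = 3.0625 cup) × 4/5 × 128 g/cup = 313.6 g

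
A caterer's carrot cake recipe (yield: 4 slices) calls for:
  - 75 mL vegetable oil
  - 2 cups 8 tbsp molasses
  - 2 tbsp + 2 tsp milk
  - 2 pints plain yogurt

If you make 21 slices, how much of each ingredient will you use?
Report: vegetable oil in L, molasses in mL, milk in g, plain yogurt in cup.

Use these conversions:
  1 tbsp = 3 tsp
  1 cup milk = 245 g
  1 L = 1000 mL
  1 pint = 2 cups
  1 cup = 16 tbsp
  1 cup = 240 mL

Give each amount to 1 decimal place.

vegetable oil: 0.4 L; molasses: 3150.0 mL; milk: 214.4 g; plain yogurt: 21.0 cup

Scaling factor: 21/4 = 5.25.
vegetable oil: 75 mL × 21/4 ÷ 1000 mL/L ≈ 0.4 L
molasses: (2 cup + 8 tbsp = 2.5 cup) × 21/4 × 240 mL/cup = 3150.0 mL
milk: (2 tbsp + 2 tsp = 8/3 tbsp) × 21/4 ÷ 16 tbsp/cup × 245 g/cup ≈ 214.4 g
plain yogurt: 2 pint × 21/4 × 2 cup/pint = 21.0 cup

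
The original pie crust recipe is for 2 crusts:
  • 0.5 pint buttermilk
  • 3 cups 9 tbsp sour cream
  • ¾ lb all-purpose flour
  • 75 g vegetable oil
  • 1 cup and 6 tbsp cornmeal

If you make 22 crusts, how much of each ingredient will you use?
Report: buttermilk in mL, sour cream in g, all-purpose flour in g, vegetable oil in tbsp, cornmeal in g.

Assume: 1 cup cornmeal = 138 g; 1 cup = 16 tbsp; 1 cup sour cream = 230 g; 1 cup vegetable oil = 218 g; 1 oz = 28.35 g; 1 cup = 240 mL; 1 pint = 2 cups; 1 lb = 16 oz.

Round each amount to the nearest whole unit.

Scaling factor: 22/2 = 11.
buttermilk: 0.5 pint × 11 × 2 cup/pint × 240 mL/cup = 2640 mL
sour cream: (3 cup + 9 tbsp = 3.5625 cup) × 11 × 230 g/cup ≈ 9013 g
all-purpose flour: 0.75 lb × 11 × 16 oz/lb × 28.35 g/oz ≈ 3742 g
vegetable oil: 75 g × 11 ÷ 218 g/cup × 16 tbsp/cup ≈ 61 tbsp
cornmeal: (1 cup + 6 tbsp = 1.375 cup) × 11 × 138 g/cup ≈ 2087 g

buttermilk: 2640 mL; sour cream: 9013 g; all-purpose flour: 3742 g; vegetable oil: 61 tbsp; cornmeal: 2087 g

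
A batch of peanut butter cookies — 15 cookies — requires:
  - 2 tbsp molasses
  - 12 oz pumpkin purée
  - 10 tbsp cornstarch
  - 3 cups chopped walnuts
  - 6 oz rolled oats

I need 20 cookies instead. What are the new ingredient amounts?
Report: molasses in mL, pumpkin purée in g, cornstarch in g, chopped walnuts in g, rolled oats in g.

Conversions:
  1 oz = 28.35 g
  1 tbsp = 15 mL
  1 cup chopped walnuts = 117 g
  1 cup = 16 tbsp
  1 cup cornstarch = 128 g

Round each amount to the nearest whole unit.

Scaling factor: 20/15 = 4/3.
molasses: 2 tbsp × 4/3 × 15 mL/tbsp = 40 mL
pumpkin purée: 12 oz × 4/3 × 28.35 g/oz ≈ 454 g
cornstarch: 10 tbsp × 4/3 ÷ 16 tbsp/cup × 128 g/cup ≈ 107 g
chopped walnuts: 3 cup × 4/3 × 117 g/cup = 468 g
rolled oats: 6 oz × 4/3 × 28.35 g/oz ≈ 227 g

molasses: 40 mL; pumpkin purée: 454 g; cornstarch: 107 g; chopped walnuts: 468 g; rolled oats: 227 g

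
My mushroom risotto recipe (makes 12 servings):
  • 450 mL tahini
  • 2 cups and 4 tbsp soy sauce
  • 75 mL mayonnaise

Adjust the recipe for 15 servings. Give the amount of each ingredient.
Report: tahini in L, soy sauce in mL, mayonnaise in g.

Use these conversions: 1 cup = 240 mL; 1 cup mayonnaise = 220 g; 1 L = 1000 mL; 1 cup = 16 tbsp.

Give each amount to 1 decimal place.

tahini: 0.6 L; soy sauce: 675.0 mL; mayonnaise: 85.9 g

Scaling factor: 15/12 = 5/4 = 1.25.
tahini: 450 mL × 5/4 ÷ 1000 mL/L ≈ 0.6 L
soy sauce: (2 cup + 4 tbsp = 2.25 cup) × 5/4 × 240 mL/cup = 675.0 mL
mayonnaise: 75 mL × 5/4 ÷ 240 mL/cup × 220 g/cup ≈ 85.9 g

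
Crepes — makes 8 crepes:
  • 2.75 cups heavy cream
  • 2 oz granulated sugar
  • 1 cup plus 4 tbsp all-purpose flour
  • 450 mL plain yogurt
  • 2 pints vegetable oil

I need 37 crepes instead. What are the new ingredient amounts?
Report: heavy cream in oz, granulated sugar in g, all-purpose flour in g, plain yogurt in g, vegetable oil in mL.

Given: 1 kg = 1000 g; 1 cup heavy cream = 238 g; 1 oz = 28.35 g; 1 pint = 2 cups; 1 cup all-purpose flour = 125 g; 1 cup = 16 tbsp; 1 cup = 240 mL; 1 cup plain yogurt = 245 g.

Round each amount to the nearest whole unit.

heavy cream: 107 oz; granulated sugar: 262 g; all-purpose flour: 723 g; plain yogurt: 2125 g; vegetable oil: 4440 mL

Scaling factor: 37/8 = 4.625.
heavy cream: 2.75 cup × 37/8 × 238 g/cup ÷ 28.35 g/oz ≈ 107 oz
granulated sugar: 2 oz × 37/8 × 28.35 g/oz ≈ 262 g
all-purpose flour: (1 cup + 4 tbsp = 1.25 cup) × 37/8 × 125 g/cup ≈ 723 g
plain yogurt: 450 mL × 37/8 ÷ 240 mL/cup × 245 g/cup ≈ 2125 g
vegetable oil: 2 pint × 37/8 × 2 cup/pint × 240 mL/cup = 4440 mL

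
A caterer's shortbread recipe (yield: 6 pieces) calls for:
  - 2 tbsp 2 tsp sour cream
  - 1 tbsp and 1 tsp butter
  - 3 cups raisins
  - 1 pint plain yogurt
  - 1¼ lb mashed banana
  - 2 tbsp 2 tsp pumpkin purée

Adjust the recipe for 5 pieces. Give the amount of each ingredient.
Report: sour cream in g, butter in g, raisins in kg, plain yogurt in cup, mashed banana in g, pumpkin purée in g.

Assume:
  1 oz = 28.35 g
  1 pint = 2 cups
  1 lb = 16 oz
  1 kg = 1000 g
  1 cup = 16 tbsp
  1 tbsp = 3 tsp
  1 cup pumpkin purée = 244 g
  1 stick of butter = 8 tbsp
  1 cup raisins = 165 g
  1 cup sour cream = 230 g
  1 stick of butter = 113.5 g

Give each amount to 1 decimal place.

sour cream: 31.9 g; butter: 15.8 g; raisins: 0.4 kg; plain yogurt: 1.7 cup; mashed banana: 472.5 g; pumpkin purée: 33.9 g

Scaling factor: 5/6.
sour cream: (2 tbsp + 2 tsp = 8/3 tbsp) × 5/6 ÷ 16 tbsp/cup × 230 g/cup ≈ 31.9 g
butter: (1 tbsp + 1 tsp = 4/3 tbsp) × 5/6 ÷ 8 tbsp/stick × 113.5 g/stick ≈ 15.8 g
raisins: 3 cup × 5/6 × 165 g/cup ÷ 1000 g/kg ≈ 0.4 kg
plain yogurt: 1 pint × 5/6 × 2 cup/pint ≈ 1.7 cup
mashed banana: 1.25 lb × 5/6 × 16 oz/lb × 28.35 g/oz = 472.5 g
pumpkin purée: (2 tbsp + 2 tsp = 8/3 tbsp) × 5/6 ÷ 16 tbsp/cup × 244 g/cup ≈ 33.9 g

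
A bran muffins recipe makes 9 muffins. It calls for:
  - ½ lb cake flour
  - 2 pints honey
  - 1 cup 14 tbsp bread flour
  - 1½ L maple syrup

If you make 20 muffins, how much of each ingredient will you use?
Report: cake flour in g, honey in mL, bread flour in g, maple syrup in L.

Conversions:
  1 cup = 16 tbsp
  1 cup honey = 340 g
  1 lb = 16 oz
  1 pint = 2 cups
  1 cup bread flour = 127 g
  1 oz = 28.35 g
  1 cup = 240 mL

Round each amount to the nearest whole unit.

Scaling factor: 20/9.
cake flour: 0.5 lb × 20/9 × 16 oz/lb × 28.35 g/oz = 504 g
honey: 2 pint × 20/9 × 2 cup/pint × 240 mL/cup ≈ 2133 mL
bread flour: (1 cup + 14 tbsp = 1.875 cup) × 20/9 × 127 g/cup ≈ 529 g
maple syrup: 1.5 L × 20/9 ≈ 3 L

cake flour: 504 g; honey: 2133 mL; bread flour: 529 g; maple syrup: 3 L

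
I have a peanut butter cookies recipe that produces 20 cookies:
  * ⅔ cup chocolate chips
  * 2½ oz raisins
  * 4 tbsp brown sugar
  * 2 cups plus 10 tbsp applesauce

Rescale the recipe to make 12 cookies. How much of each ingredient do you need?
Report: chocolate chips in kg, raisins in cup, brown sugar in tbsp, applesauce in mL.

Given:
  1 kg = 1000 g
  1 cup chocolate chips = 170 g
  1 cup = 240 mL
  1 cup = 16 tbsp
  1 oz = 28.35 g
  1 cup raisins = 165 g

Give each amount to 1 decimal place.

Scaling factor: 12/20 = 3/5 = 0.6.
chocolate chips: 2/3 cup × 3/5 × 170 g/cup ÷ 1000 g/kg ≈ 0.1 kg
raisins: 2.5 oz × 3/5 × 28.35 g/oz ÷ 165 g/cup ≈ 0.3 cup
brown sugar: 4 tbsp × 3/5 = 2.4 tbsp
applesauce: (2 cup + 10 tbsp = 2.625 cup) × 3/5 × 240 mL/cup = 378.0 mL

chocolate chips: 0.1 kg; raisins: 0.3 cup; brown sugar: 2.4 tbsp; applesauce: 378.0 mL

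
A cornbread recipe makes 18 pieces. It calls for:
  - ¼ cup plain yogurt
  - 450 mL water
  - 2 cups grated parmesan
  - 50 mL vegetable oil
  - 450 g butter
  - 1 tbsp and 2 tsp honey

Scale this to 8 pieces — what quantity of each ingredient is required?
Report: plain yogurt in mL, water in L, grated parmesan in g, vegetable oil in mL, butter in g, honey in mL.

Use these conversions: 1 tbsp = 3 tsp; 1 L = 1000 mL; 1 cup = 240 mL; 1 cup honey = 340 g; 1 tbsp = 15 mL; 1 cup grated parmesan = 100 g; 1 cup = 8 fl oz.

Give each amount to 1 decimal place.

plain yogurt: 26.7 mL; water: 0.2 L; grated parmesan: 88.9 g; vegetable oil: 22.2 mL; butter: 200.0 g; honey: 11.1 mL

Scaling factor: 8/18 = 4/9.
plain yogurt: 0.25 cup × 4/9 × 240 mL/cup ≈ 26.7 mL
water: 450 mL × 4/9 ÷ 1000 mL/L = 0.2 L
grated parmesan: 2 cup × 4/9 × 100 g/cup ≈ 88.9 g
vegetable oil: 50 mL × 4/9 ≈ 22.2 mL
butter: 450 g × 4/9 = 200.0 g
honey: (1 tbsp + 2 tsp = 5/3 tbsp) × 4/9 × 15 mL/tbsp ≈ 11.1 mL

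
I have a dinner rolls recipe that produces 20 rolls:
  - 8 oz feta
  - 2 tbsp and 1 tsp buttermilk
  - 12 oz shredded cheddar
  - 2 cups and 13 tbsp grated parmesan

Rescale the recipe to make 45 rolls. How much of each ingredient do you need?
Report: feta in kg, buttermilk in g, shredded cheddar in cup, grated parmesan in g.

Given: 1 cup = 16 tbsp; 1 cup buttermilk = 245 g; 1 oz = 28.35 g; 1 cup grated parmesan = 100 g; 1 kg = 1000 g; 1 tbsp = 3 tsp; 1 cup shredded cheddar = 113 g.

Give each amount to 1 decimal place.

feta: 0.5 kg; buttermilk: 80.4 g; shredded cheddar: 6.8 cup; grated parmesan: 632.8 g

Scaling factor: 45/20 = 9/4 = 2.25.
feta: 8 oz × 9/4 × 28.35 g/oz ÷ 1000 g/kg ≈ 0.5 kg
buttermilk: (2 tbsp + 1 tsp = 7/3 tbsp) × 9/4 ÷ 16 tbsp/cup × 245 g/cup ≈ 80.4 g
shredded cheddar: 12 oz × 9/4 × 28.35 g/oz ÷ 113 g/cup ≈ 6.8 cup
grated parmesan: (2 cup + 13 tbsp = 2.8125 cup) × 9/4 × 100 g/cup ≈ 632.8 g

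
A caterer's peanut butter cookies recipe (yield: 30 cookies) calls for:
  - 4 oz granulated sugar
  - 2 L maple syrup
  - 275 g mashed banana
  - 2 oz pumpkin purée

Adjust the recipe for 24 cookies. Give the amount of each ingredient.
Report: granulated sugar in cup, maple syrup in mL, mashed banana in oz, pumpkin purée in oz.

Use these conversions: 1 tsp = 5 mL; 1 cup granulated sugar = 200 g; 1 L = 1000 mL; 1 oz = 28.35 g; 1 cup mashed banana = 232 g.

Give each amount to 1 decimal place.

Scaling factor: 24/30 = 4/5 = 0.8.
granulated sugar: 4 oz × 4/5 × 28.35 g/oz ÷ 200 g/cup ≈ 0.5 cup
maple syrup: 2 L × 4/5 × 1000 mL/L = 1600.0 mL
mashed banana: 275 g × 4/5 ÷ 28.35 g/oz ≈ 7.8 oz
pumpkin purée: 2 oz × 4/5 = 1.6 oz

granulated sugar: 0.5 cup; maple syrup: 1600.0 mL; mashed banana: 7.8 oz; pumpkin purée: 1.6 oz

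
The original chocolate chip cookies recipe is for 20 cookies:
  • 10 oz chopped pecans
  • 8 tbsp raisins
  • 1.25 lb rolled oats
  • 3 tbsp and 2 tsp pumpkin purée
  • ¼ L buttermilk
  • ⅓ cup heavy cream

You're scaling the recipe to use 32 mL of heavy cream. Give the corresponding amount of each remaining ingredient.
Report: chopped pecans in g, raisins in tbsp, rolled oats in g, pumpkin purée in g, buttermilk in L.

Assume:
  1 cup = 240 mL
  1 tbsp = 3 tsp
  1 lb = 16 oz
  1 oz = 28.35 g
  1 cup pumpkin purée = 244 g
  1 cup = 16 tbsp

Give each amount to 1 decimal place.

The original recipe has 80 mL of heavy cream, so the scaling factor is 32 ÷ 80 = 2/5 = 0.4.
chopped pecans: 10 oz × 2/5 × 28.35 g/oz = 113.4 g
raisins: 8 tbsp × 2/5 = 3.2 tbsp
rolled oats: 1.25 lb × 2/5 × 16 oz/lb × 28.35 g/oz = 226.8 g
pumpkin purée: (3 tbsp + 2 tsp = 11/3 tbsp) × 2/5 ÷ 16 tbsp/cup × 244 g/cup ≈ 22.4 g
buttermilk: 0.25 L × 2/5 = 0.1 L

chopped pecans: 113.4 g; raisins: 3.2 tbsp; rolled oats: 226.8 g; pumpkin purée: 22.4 g; buttermilk: 0.1 L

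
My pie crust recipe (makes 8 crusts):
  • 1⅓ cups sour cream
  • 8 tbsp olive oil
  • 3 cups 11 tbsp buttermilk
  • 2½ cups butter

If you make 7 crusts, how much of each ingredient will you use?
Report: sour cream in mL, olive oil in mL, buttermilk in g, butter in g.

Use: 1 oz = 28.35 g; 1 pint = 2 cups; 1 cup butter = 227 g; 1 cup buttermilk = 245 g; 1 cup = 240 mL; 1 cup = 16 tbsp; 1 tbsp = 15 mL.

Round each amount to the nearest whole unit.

Scaling factor: 7/8 = 0.875.
sour cream: 4/3 cup × 7/8 × 240 mL/cup = 280 mL
olive oil: 8 tbsp × 7/8 × 15 mL/tbsp = 105 mL
buttermilk: (3 cup + 11 tbsp = 3.6875 cup) × 7/8 × 245 g/cup ≈ 791 g
butter: 2.5 cup × 7/8 × 227 g/cup ≈ 497 g

sour cream: 280 mL; olive oil: 105 mL; buttermilk: 791 g; butter: 497 g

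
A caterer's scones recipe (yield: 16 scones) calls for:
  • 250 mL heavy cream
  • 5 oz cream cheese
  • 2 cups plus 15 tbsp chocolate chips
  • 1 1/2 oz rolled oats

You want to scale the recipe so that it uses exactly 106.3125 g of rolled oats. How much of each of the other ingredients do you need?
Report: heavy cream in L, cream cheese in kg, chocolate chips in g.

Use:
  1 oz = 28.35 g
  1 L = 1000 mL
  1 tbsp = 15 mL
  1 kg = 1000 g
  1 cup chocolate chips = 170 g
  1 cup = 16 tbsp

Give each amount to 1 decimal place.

The original recipe has 42.525 g of rolled oats, so the scaling factor is 106.3125 ÷ 42.525 = 5/2 = 2.5.
heavy cream: 250 mL × 5/2 ÷ 1000 mL/L ≈ 0.6 L
cream cheese: 5 oz × 5/2 × 28.35 g/oz ÷ 1000 g/kg ≈ 0.4 kg
chocolate chips: (2 cup + 15 tbsp = 2.9375 cup) × 5/2 × 170 g/cup ≈ 1248.4 g

heavy cream: 0.6 L; cream cheese: 0.4 kg; chocolate chips: 1248.4 g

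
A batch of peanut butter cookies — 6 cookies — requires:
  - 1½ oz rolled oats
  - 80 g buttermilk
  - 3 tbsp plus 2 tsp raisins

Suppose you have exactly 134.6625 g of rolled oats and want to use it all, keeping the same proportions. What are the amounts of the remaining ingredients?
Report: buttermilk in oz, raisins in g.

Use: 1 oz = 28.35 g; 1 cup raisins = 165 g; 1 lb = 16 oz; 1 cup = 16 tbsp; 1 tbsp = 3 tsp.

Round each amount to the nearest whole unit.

The original recipe has 42.525 g of rolled oats, so the scaling factor is 134.6625 ÷ 42.525 = 19/6.
buttermilk: 80 g × 19/6 ÷ 28.35 g/oz ≈ 9 oz
raisins: (3 tbsp + 2 tsp = 11/3 tbsp) × 19/6 ÷ 16 tbsp/cup × 165 g/cup ≈ 120 g

buttermilk: 9 oz; raisins: 120 g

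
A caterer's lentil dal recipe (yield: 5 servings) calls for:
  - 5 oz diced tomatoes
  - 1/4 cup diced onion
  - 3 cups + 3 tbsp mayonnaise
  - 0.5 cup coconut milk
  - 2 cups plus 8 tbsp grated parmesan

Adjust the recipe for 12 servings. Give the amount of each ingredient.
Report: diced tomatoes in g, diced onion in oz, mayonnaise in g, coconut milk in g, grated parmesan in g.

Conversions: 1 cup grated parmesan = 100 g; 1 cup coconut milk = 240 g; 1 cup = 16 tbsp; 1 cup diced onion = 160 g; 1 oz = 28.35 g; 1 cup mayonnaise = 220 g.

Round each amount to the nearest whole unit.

Scaling factor: 12/5 = 2.4.
diced tomatoes: 5 oz × 12/5 × 28.35 g/oz ≈ 340 g
diced onion: 0.25 cup × 12/5 × 160 g/cup ÷ 28.35 g/oz ≈ 3 oz
mayonnaise: (3 cup + 3 tbsp = 3.1875 cup) × 12/5 × 220 g/cup = 1683 g
coconut milk: 0.5 cup × 12/5 × 240 g/cup = 288 g
grated parmesan: (2 cup + 8 tbsp = 2.5 cup) × 12/5 × 100 g/cup = 600 g

diced tomatoes: 340 g; diced onion: 3 oz; mayonnaise: 1683 g; coconut milk: 288 g; grated parmesan: 600 g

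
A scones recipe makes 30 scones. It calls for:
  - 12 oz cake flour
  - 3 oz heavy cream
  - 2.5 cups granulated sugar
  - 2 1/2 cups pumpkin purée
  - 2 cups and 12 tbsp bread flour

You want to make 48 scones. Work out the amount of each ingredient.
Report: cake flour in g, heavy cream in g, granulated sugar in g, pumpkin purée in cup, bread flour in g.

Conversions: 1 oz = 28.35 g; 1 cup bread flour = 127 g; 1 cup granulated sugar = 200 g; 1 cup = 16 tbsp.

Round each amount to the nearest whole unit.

cake flour: 544 g; heavy cream: 136 g; granulated sugar: 800 g; pumpkin purée: 4 cup; bread flour: 559 g

Scaling factor: 48/30 = 8/5 = 1.6.
cake flour: 12 oz × 8/5 × 28.35 g/oz ≈ 544 g
heavy cream: 3 oz × 8/5 × 28.35 g/oz ≈ 136 g
granulated sugar: 2.5 cup × 8/5 × 200 g/cup = 800 g
pumpkin purée: 2.5 cup × 8/5 = 4 cup
bread flour: (2 cup + 12 tbsp = 2.75 cup) × 8/5 × 127 g/cup ≈ 559 g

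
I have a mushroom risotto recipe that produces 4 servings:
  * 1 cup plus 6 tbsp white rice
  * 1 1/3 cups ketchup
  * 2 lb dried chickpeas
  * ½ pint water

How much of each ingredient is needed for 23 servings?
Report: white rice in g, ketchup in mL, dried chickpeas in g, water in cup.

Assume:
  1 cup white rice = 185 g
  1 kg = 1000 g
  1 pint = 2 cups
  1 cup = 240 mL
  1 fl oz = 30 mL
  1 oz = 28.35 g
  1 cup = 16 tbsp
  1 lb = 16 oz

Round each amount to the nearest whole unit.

white rice: 1463 g; ketchup: 1840 mL; dried chickpeas: 5216 g; water: 6 cup

Scaling factor: 23/4 = 5.75.
white rice: (1 cup + 6 tbsp = 1.375 cup) × 23/4 × 185 g/cup ≈ 1463 g
ketchup: 4/3 cup × 23/4 × 240 mL/cup = 1840 mL
dried chickpeas: 2 lb × 23/4 × 16 oz/lb × 28.35 g/oz ≈ 5216 g
water: 0.5 pint × 23/4 × 2 cup/pint ≈ 6 cup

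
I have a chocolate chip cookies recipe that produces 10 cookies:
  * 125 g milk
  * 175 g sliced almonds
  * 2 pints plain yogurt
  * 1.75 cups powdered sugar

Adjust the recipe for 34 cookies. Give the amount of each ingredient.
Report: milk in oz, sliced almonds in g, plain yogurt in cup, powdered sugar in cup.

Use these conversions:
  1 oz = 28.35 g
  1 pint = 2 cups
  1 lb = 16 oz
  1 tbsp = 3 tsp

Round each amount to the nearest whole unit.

milk: 15 oz; sliced almonds: 595 g; plain yogurt: 14 cup; powdered sugar: 6 cup

Scaling factor: 34/10 = 17/5 = 3.4.
milk: 125 g × 17/5 ÷ 28.35 g/oz ≈ 15 oz
sliced almonds: 175 g × 17/5 = 595 g
plain yogurt: 2 pint × 17/5 × 2 cup/pint ≈ 14 cup
powdered sugar: 1.75 cup × 17/5 ≈ 6 cup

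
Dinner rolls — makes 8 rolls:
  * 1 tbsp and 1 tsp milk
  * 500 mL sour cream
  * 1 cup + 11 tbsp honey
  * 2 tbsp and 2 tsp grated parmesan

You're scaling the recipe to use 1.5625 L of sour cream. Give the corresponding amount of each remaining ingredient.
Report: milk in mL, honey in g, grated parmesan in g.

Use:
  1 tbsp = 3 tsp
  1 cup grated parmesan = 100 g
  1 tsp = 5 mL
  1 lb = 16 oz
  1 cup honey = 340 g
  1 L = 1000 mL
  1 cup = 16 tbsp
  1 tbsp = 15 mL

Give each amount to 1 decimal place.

The original recipe has 0.5 L of sour cream, so the scaling factor is 1.5625 ÷ 0.5 = 25/8 = 3.125.
milk: (1 tbsp + 1 tsp = 4/3 tbsp) × 25/8 × 15 mL/tbsp = 62.5 mL
honey: (1 cup + 11 tbsp = 1.6875 cup) × 25/8 × 340 g/cup ≈ 1793.0 g
grated parmesan: (2 tbsp + 2 tsp = 8/3 tbsp) × 25/8 ÷ 16 tbsp/cup × 100 g/cup ≈ 52.1 g

milk: 62.5 mL; honey: 1793.0 g; grated parmesan: 52.1 g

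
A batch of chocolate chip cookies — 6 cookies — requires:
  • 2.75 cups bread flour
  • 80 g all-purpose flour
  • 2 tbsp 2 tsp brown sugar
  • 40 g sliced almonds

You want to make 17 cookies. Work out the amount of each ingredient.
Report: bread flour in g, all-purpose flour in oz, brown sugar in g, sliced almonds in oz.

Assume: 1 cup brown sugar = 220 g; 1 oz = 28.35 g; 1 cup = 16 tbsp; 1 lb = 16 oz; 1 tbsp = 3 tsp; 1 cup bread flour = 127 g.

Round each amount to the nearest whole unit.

Scaling factor: 17/6.
bread flour: 2.75 cup × 17/6 × 127 g/cup ≈ 990 g
all-purpose flour: 80 g × 17/6 ÷ 28.35 g/oz ≈ 8 oz
brown sugar: (2 tbsp + 2 tsp = 8/3 tbsp) × 17/6 ÷ 16 tbsp/cup × 220 g/cup ≈ 104 g
sliced almonds: 40 g × 17/6 ÷ 28.35 g/oz ≈ 4 oz

bread flour: 990 g; all-purpose flour: 8 oz; brown sugar: 104 g; sliced almonds: 4 oz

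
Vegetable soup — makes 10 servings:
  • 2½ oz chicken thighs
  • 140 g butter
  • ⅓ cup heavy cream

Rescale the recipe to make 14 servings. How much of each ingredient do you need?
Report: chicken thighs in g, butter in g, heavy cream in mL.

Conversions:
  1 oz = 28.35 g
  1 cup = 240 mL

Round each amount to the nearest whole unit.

Scaling factor: 14/10 = 7/5 = 1.4.
chicken thighs: 2.5 oz × 7/5 × 28.35 g/oz ≈ 99 g
butter: 140 g × 7/5 = 196 g
heavy cream: 1/3 cup × 7/5 × 240 mL/cup = 112 mL

chicken thighs: 99 g; butter: 196 g; heavy cream: 112 mL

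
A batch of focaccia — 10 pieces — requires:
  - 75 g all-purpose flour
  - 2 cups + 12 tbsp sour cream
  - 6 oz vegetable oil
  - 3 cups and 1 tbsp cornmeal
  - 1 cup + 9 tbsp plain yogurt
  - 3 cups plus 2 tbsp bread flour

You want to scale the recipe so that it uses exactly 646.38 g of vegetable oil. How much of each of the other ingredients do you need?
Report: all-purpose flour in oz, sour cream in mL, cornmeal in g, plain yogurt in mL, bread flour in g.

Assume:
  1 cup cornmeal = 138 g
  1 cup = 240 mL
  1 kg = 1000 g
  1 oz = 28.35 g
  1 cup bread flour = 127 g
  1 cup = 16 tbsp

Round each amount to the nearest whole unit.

The original recipe has 170.1 g of vegetable oil, so the scaling factor is 646.38 ÷ 170.1 = 19/5 = 3.8.
all-purpose flour: 75 g × 19/5 ÷ 28.35 g/oz ≈ 10 oz
sour cream: (2 cup + 12 tbsp = 2.75 cup) × 19/5 × 240 mL/cup = 2508 mL
cornmeal: (3 cup + 1 tbsp = 3.0625 cup) × 19/5 × 138 g/cup ≈ 1606 g
plain yogurt: (1 cup + 9 tbsp = 1.5625 cup) × 19/5 × 240 mL/cup = 1425 mL
bread flour: (3 cup + 2 tbsp = 3.125 cup) × 19/5 × 127 g/cup ≈ 1508 g

all-purpose flour: 10 oz; sour cream: 2508 mL; cornmeal: 1606 g; plain yogurt: 1425 mL; bread flour: 1508 g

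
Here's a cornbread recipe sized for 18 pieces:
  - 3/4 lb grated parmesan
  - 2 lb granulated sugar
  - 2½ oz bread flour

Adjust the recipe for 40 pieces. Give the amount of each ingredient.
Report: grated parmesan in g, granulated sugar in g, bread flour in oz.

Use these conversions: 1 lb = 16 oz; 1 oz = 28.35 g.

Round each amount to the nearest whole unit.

Scaling factor: 40/18 = 20/9.
grated parmesan: 0.75 lb × 20/9 × 16 oz/lb × 28.35 g/oz = 756 g
granulated sugar: 2 lb × 20/9 × 16 oz/lb × 28.35 g/oz = 2016 g
bread flour: 2.5 oz × 20/9 ≈ 6 oz

grated parmesan: 756 g; granulated sugar: 2016 g; bread flour: 6 oz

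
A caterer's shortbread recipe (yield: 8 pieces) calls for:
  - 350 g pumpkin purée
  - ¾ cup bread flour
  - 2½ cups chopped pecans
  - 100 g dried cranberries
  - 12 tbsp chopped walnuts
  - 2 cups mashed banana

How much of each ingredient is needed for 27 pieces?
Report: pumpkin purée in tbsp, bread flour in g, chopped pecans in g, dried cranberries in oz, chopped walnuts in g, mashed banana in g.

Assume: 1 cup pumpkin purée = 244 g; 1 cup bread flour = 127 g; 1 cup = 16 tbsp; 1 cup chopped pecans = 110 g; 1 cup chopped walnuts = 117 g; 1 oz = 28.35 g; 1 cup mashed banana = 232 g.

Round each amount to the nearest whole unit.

pumpkin purée: 77 tbsp; bread flour: 321 g; chopped pecans: 928 g; dried cranberries: 12 oz; chopped walnuts: 296 g; mashed banana: 1566 g

Scaling factor: 27/8 = 3.375.
pumpkin purée: 350 g × 27/8 ÷ 244 g/cup × 16 tbsp/cup ≈ 77 tbsp
bread flour: 0.75 cup × 27/8 × 127 g/cup ≈ 321 g
chopped pecans: 2.5 cup × 27/8 × 110 g/cup ≈ 928 g
dried cranberries: 100 g × 27/8 ÷ 28.35 g/oz ≈ 12 oz
chopped walnuts: 12 tbsp × 27/8 ÷ 16 tbsp/cup × 117 g/cup ≈ 296 g
mashed banana: 2 cup × 27/8 × 232 g/cup = 1566 g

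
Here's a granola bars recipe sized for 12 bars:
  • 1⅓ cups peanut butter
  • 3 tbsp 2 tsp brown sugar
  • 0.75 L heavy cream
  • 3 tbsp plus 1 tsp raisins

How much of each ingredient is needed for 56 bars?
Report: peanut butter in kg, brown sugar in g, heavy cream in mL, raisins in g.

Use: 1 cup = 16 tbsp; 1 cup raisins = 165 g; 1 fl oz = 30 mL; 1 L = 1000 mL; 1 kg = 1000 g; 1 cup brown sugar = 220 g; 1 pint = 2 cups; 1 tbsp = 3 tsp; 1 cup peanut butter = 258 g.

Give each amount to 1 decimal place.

Scaling factor: 56/12 = 14/3.
peanut butter: 4/3 cup × 14/3 × 258 g/cup ÷ 1000 g/kg ≈ 1.6 kg
brown sugar: (3 tbsp + 2 tsp = 11/3 tbsp) × 14/3 ÷ 16 tbsp/cup × 220 g/cup ≈ 235.3 g
heavy cream: 0.75 L × 14/3 × 1000 mL/L = 3500.0 mL
raisins: (3 tbsp + 1 tsp = 10/3 tbsp) × 14/3 ÷ 16 tbsp/cup × 165 g/cup ≈ 160.4 g

peanut butter: 1.6 kg; brown sugar: 235.3 g; heavy cream: 3500.0 mL; raisins: 160.4 g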